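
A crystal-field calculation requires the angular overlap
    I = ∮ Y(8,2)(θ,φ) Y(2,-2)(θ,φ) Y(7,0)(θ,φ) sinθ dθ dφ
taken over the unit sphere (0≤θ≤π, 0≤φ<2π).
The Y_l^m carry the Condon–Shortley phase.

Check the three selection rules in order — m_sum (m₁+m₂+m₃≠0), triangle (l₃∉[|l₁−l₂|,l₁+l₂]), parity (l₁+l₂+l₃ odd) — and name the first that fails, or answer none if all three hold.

azimuthal sum: 2 − 2 + 0 = 0  ✓
6 ≤ 7 ≤ 10 (triangle on l)  ✓
L = 8 + 2 + 7 = 17 (odd)  ✗

parity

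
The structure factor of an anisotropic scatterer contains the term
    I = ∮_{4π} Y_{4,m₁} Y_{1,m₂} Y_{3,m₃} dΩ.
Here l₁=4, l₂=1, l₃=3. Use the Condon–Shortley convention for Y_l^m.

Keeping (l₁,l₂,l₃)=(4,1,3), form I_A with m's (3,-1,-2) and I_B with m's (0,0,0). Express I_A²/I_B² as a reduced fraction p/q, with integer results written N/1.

l's match ⇒ only the (l;m) 3-j factors differ between A and B.
A: triangle coeff Δ(4,1,3) = 1/252; Σ_t [0,0]: t=0:+1/240 = 1/240; (3j)²=1/12 [(4 1 3; 3 -1 -2)], sign=-1
B: triangle coeff Δ(4,1,3) = 1/252; Σ_t [1,1]: t=1:−1/36 = -1/36; (3j)²=4/63 [(4 1 3; 0 0 0)], sign=+1
I_A²/I_B² = (1/12)/(4/63) = 21/16

21/16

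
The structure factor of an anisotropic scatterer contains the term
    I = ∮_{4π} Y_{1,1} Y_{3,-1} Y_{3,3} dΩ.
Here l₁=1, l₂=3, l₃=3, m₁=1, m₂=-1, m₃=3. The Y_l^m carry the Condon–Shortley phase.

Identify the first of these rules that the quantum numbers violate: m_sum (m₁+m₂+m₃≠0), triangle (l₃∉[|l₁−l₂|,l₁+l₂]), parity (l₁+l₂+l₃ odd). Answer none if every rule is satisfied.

m_sum

m₁+m₂+m₃ = 1 − 1 + 3 = 3  ✗
triangle: |1−3|=2 ≤ l₃=3 ≤ 1+3=4
parity: l₁+l₂+l₃ = 7 is odd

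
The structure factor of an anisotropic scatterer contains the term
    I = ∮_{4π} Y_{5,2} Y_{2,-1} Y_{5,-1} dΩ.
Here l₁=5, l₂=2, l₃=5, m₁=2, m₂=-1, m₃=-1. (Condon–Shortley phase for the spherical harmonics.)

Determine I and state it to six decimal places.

0.104819

m-sum 0 ✓  L=12 even ✓  3≤5≤7 ✓
Π(2lᵢ+1) = 11×5×11 = 605
triangle coeff Δ(5,2,5) = 1/38610
Σ_t [0,2]: t=0:+1/2880 t=1:−1/576 t=2:+1/2880 = -1/960
(3j)²=10/429 [(5 2 5; 0 0 0)], sign=+1
Σ_t [0,1]: t=0:+1/1440 t=1:−1/2880 = 1/2880
(3j)²=7/715 [(5 2 5; 2 -1 -1)], sign=+1
⇒ 4πI² = 70/507
I = (+1)√(70/507/(4π)) = 0.10481902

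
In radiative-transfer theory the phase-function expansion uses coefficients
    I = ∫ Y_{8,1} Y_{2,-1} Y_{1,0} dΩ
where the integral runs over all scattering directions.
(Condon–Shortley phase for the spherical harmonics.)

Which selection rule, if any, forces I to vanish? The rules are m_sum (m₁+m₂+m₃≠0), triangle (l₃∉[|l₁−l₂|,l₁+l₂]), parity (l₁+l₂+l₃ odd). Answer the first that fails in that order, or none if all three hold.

m₁+m₂+m₃ = 1 − 1 + 0 = 0  ✓
triangle: |8−2|=6 ≤ l₃=1 ≤ 8+2=10  ✗
parity: l₁+l₂+l₃ = 11 is odd

triangle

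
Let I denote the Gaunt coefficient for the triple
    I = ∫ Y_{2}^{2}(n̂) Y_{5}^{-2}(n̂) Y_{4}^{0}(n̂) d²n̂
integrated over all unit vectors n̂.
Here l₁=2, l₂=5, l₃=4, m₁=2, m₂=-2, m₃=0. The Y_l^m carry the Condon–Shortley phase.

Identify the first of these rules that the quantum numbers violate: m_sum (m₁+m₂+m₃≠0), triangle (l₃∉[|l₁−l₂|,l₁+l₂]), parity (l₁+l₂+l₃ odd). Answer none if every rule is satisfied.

Σmᵢ = 0  ✓
l₃∈[|l₁−l₂|,l₁+l₂]=[3,7], have l₃=4  ✓
Σlᵢ = 11 ⇒ odd  ✗

parity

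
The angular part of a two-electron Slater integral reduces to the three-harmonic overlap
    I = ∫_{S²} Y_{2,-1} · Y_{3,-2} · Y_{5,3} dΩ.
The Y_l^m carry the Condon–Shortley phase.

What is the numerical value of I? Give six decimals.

-0.253584

Checks pass: Σm=0; 10 even; l₃=5∈[1,5].
(2·2+1)(2·3+1)(2·5+1) = 385
Δ: 0! 4! 6! / 11! → 1/2310
sum: t=0:+1/144 = 1/144
3j²(2 3 5; 0 0 0) = Δ·Π!·Σ² = 10/231  (sign -1)
sum: t=0:+1/720 = 1/720
3j²(2 3 5; -1 -2 3) = Δ·Π!·Σ² = 8/165  (sign +1)
combine: 4πI² = 385·10/231·8/165 = 80/99
take √, sign -1: I = -0.25358436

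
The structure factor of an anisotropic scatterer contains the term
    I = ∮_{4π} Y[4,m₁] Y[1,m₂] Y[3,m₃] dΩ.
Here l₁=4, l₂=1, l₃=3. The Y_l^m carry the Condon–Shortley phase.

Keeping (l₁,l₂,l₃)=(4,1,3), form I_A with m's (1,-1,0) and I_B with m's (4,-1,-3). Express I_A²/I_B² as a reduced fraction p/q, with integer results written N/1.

5/14

Shared (l₁,l₂,l₃)=(4,1,3): N and (l;000)² cancel in I_A²/I_B².
A: Δ = 2!·6!·0!/9! = 1/252; Racah Σ t=0..0: t=0:+1/72 = 1/72; ⇒ 3j(4 1 3; 1 -1 0)² = 5/126, sgn -1
B: Δ = 2!·6!·0!/9! = 1/252; Racah Σ t=0..0: t=0:+1/1440 = 1/1440; ⇒ 3j(4 1 3; 4 -1 -3)² = 1/9, sgn +1
I_A²/I_B² = (5/126)/(1/9) = 5/14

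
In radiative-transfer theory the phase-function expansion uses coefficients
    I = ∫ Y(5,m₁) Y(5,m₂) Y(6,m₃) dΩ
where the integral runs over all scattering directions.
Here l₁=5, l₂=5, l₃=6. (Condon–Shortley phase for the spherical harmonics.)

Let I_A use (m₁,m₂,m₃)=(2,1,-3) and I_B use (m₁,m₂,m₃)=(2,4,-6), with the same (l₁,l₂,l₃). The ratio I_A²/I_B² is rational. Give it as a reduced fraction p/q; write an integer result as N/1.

15/77

Same 5,5,6: normalisation and zero-m 3j drop out of the ratio.
A: Δ: 4! 6! 6! / 17! → 1/28588560; sum: t=0:+1/622080 t=1:−1/34560 t=2:+1/23040 t=3:−1/155520 = 1/103680; 3j²(5 5 6; 2 1 -3) = Δ·Π!·Σ² = 9/2431  (sign -1)
B: Δ: 4! 6! 6! / 17! → 1/28588560; sum: t=3:−1/3110400 = -1/3110400; 3j²(5 5 6; 2 4 -6) = Δ·Π!·Σ² = 21/1105  (sign -1)
I_A²/I_B² = (9/2431)/(21/1105) = 15/77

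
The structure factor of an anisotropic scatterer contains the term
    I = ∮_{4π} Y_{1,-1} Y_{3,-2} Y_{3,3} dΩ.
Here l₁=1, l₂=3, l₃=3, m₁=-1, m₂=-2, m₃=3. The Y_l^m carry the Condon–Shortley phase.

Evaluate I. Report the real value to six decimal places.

L=7 odd ⇒ parity kills the (l;000) factor ⇒ I = 0

0.000000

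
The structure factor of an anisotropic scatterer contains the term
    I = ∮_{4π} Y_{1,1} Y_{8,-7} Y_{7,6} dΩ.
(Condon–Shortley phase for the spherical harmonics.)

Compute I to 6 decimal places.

-0.313531

m-sum 0 ✓  L=16 even ✓  7≤7≤9 ✓
Π(2lᵢ+1) = 3×17×15 = 765
triangle coeff Δ(1,8,7) = 1/2040
Σ_t [1,1]: t=1:−1/25401600 = -1/25401600
(3j)²=8/255 [(1 8 7; 0 0 0)], sign=+1
Σ_t [0,0]: t=0:+1/12454041600 = 1/12454041600
(3j)²=7/136 [(1 8 7; 1 -7 6)], sign=-1
⇒ 4πI² = 21/17
I = (-1)√(21/17/(4π)) = -0.31353083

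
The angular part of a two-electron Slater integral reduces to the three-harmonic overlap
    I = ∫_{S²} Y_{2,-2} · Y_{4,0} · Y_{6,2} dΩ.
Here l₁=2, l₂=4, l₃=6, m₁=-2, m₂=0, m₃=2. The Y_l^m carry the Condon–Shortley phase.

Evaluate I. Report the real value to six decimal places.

0.133065

Checks pass: Σm=0; 12 even; l₃=6∈[2,6].
(2·2+1)(2·4+1)(2·6+1) = 585
Δ: 0! 4! 8! / 13! → 1/6435
sum: t=0:+1/2304 = 1/2304
3j²(2 4 6; 0 0 0) = Δ·Π!·Σ² = 5/143  (sign +1)
sum: t=0:+1/13824 = 1/13824
3j²(2 4 6; -2 0 2) = Δ·Π!·Σ² = 14/1287  (sign +1)
combine: 4πI² = 585·5/143·14/1287 = 350/1573
take √, sign +1: I = 0.13306527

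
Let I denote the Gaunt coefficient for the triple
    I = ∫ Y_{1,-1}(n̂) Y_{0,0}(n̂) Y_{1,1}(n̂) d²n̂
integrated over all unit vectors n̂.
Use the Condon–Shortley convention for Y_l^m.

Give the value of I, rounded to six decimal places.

Checks pass: Σm=0; 2 even; l₃=1∈[1,1].
(2·1+1)(2·0+1)(2·1+1) = 9
Δ: 0! 2! 0! / 3! → 1/3
sum: t=0:+1/1 = 1/1
3j²(1 0 1; 0 0 0) = Δ·Π!·Σ² = 1/3  (sign -1)
sum: t=0:+1/2 = 1/2
3j²(1 0 1; -1 0 1) = Δ·Π!·Σ² = 1/3  (sign +1)
combine: 4πI² = 9·1/3·1/3 = 1/1
take √, sign -1: I = -0.28209479

-0.282095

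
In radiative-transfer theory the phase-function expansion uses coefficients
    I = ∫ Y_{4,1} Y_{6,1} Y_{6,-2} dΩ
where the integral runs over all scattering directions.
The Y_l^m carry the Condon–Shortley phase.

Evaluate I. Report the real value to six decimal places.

Checks pass: Σm=0; 16 even; l₃=6∈[2,10].
(2·4+1)(2·6+1)(2·6+1) = 1521
Δ: 4! 4! 8! / 17! → 1/15315300
sum: t=0:+1/829440 t=1:−1/25920 t=2:+1/9216 t=3:−1/25920 t=4:+1/829440 = 7/207360
3j²(4 6 6; 0 0 0) = Δ·Π!·Σ² = 28/2431  (sign +1)
sum: t=0:+1/725760 t=1:−1/34560 t=2:+1/17280 t=3:−1/82944 = 53/2903040
3j²(4 6 6; 1 1 -2) = Δ·Π!·Σ² = 2809/306306  (sign +1)
combine: 4πI² = 1521·28/2431·2809/306306 = 5618/34969
take √, sign +1: I = 0.11306920

0.113069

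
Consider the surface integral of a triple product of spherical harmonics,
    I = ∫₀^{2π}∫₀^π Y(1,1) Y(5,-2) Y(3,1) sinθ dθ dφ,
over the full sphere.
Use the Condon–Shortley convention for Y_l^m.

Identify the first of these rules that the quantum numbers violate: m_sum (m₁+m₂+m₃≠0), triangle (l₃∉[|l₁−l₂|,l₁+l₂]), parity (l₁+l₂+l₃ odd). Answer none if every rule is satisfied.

triangle

m₁+m₂+m₃ = 1 − 2 + 1 = 0  ✓
triangle: |1−5|=4 ≤ l₃=3 ≤ 1+5=6  ✗
parity: l₁+l₂+l₃ = 9 is odd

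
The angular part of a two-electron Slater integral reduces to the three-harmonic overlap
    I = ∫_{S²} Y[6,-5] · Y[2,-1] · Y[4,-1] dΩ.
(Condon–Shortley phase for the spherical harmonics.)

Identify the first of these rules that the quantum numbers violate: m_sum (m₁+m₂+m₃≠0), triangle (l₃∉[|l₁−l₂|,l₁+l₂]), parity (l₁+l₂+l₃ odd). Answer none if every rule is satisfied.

m_sum

azimuthal sum: -5 − 1 − 1 = -7  ✗
4 ≤ 4 ≤ 8 (triangle on l)
L = 6 + 2 + 4 = 12 (even)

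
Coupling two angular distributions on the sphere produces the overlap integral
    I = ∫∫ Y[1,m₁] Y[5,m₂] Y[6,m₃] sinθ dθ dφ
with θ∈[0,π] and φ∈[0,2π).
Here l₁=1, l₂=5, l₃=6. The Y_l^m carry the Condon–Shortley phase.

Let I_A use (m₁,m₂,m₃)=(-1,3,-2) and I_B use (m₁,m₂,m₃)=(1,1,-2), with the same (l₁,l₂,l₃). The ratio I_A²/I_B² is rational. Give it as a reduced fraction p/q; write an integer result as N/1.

Shared (l₁,l₂,l₃)=(1,5,6): N and (l;000)² cancel in I_A²/I_B².
A: Δ = 0!·2!·10!/13! = 1/858; Racah Σ t=0..0: t=0:+1/161280 = 1/161280; ⇒ 3j(1 5 6; -1 3 -2)² = 1/143, sgn +1
B: Δ = 0!·2!·10!/13! = 1/858; Racah Σ t=0..0: t=0:+1/34560 = 1/34560; ⇒ 3j(1 5 6; 1 1 -2)² = 14/429, sgn +1
I_A²/I_B² = (1/143)/(14/429) = 3/14

3/14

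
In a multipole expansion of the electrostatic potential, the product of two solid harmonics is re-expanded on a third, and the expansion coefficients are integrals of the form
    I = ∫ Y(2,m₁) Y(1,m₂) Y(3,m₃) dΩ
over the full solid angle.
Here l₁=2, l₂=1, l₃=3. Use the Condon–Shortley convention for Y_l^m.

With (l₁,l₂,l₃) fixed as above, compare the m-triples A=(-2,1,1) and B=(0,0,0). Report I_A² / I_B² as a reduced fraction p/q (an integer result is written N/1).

Shared (l₁,l₂,l₃)=(2,1,3): N and (l;000)² cancel in I_A²/I_B².
A: Δ = 0!·4!·2!/7! = 1/105; Racah Σ t=0..0: t=0:+1/48 = 1/48; ⇒ 3j(2 1 3; -2 1 1)² = 1/105, sgn +1
B: Δ = 0!·4!·2!/7! = 1/105; Racah Σ t=0..0: t=0:+1/4 = 1/4; ⇒ 3j(2 1 3; 0 0 0)² = 3/35, sgn -1
I_A²/I_B² = (1/105)/(3/35) = 1/9

1/9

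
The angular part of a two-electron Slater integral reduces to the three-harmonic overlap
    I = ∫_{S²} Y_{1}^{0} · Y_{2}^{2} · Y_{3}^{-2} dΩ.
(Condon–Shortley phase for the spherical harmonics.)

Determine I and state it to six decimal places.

Rules hold: Σm=0, L=6 even, 1≤3≤3.
N = 3·5·7 = 105
Δ = 0!·2!·4!/7! = 1/105
Racah Σ t=0..0: t=0:+1/4 = 1/4
⇒ 3j(1 2 3; 0 0 0)² = 3/35, sgn -1
Racah Σ t=0..0: t=0:+1/24 = 1/24
⇒ 3j(1 2 3; 0 2 -2)² = 1/21, sgn -1
4πI² = N·(3j₀)²·(3jₘ)² = 3/7
I = +1·√(0.428571/4π) = 0.18467439

0.184674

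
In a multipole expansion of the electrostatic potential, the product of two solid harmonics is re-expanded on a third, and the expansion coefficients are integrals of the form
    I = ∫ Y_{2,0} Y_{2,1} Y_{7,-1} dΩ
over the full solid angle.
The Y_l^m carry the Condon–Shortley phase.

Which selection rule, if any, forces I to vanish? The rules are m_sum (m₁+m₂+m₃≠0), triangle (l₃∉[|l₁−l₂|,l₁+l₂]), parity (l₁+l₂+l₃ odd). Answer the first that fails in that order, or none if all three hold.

azimuthal sum: 0 + 1 − 1 = 0  ✓
0 ≤ 7 ≤ 4 (triangle on l)  ✗
L = 2 + 2 + 7 = 11 (odd)

triangle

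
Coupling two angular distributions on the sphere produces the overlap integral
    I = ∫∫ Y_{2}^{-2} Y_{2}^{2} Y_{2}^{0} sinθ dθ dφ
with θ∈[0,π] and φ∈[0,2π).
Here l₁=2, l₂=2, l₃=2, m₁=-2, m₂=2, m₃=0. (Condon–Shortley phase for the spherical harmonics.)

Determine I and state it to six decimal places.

m-sum 0 ✓  L=6 even ✓  0≤2≤4 ✓
Π(2lᵢ+1) = 5×5×5 = 125
triangle coeff Δ(2,2,2) = 1/630
Σ_t [0,2]: t=0:+1/8 t=1:−1/1 t=2:+1/8 = -3/4
(3j)²=2/35 [(2 2 2; 0 0 0)], sign=-1
Σ_t [2,2]: t=2:+1/8 = 1/8
(3j)²=2/35 [(2 2 2; -2 2 0)], sign=+1
⇒ 4πI² = 20/49
I = (-1)√(20/49/(4π)) = -0.18022375

-0.180224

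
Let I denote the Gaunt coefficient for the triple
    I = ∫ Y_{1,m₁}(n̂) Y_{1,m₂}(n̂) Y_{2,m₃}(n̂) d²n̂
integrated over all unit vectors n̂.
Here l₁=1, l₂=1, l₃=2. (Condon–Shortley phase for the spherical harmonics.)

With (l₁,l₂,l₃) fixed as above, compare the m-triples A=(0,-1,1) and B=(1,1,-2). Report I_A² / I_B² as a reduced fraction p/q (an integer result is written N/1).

1/2

Same 1,1,2: normalisation and zero-m 3j drop out of the ratio.
A: Δ: 0! 2! 2! / 5! → 1/30; sum: t=0:+1/2 = 1/2; 3j²(1 1 2; 0 -1 1) = Δ·Π!·Σ² = 1/10  (sign -1)
B: Δ: 0! 2! 2! / 5! → 1/30; sum: t=0:+1/4 = 1/4; 3j²(1 1 2; 1 1 -2) = Δ·Π!·Σ² = 1/5  (sign +1)
I_A²/I_B² = (1/10)/(1/5) = 1/2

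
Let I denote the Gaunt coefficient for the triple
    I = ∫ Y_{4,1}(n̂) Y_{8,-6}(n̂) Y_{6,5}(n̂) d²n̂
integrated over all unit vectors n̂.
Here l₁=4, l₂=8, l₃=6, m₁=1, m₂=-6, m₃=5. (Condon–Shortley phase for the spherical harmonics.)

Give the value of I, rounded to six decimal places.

-0.110696

Checks pass: Σm=0; 18 even; l₃=6∈[4,12].
(2·4+1)(2·8+1)(2·6+1) = 1989
Δ: 6! 2! 10! / 19! → 1/23279256
sum: t=2:+1/1658880 t=3:−1/518400 t=4:+1/1658880 = -1/1382400
3j²(4 8 6; 0 0 0) = Δ·Π!·Σ² = 504/46189  (sign -1)
sum: t=1:−1/87091200 t=2:+1/174182400 = -1/174182400
3j²(4 8 6; 1 -6 5) = Δ·Π!·Σ² = 55/7752  (sign +1)
combine: 4πI² = 1989·504/46189·55/7752 = 945/6137
take √, sign -1: I = -0.11069625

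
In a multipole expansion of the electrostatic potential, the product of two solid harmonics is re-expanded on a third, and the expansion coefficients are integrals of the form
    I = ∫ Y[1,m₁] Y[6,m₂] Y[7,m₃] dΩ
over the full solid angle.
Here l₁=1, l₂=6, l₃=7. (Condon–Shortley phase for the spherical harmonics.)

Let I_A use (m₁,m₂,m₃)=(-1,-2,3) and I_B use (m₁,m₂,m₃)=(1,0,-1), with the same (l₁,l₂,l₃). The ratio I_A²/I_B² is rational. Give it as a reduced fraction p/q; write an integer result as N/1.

l's match ⇒ only the (l;m) 3-j factors differ between A and B.
A: triangle coeff Δ(1,6,7) = 1/1365; Σ_t [0,0]: t=0:+1/1935360 = 1/1935360; (3j)²=3/91 [(1 6 7; -1 -2 3)], sign=+1
B: triangle coeff Δ(1,6,7) = 1/1365; Σ_t [0,0]: t=0:+1/1036800 = 1/1036800; (3j)²=4/195 [(1 6 7; 1 0 -1)], sign=+1
I_A²/I_B² = (3/91)/(4/195) = 45/28

45/28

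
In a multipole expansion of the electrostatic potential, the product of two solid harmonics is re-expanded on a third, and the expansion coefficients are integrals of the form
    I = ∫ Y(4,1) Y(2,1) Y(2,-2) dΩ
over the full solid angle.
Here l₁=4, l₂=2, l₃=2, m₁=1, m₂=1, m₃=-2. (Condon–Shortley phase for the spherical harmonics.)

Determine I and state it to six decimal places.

m-sum 0 ✓  L=8 even ✓  2≤2≤6 ✓
Π(2lᵢ+1) = 9×5×5 = 225
triangle coeff Δ(4,2,2) = 1/630
Σ_t [2,2]: t=2:+1/16 = 1/16
(3j)²=2/35 [(4 2 2; 0 0 0)], sign=+1
Σ_t [3,3]: t=3:−1/144 = -1/144
(3j)²=1/126 [(4 2 2; 1 1 -2)], sign=-1
⇒ 4πI² = 5/49
I = (-1)√(5/49/(4π)) = -0.09011188

-0.090112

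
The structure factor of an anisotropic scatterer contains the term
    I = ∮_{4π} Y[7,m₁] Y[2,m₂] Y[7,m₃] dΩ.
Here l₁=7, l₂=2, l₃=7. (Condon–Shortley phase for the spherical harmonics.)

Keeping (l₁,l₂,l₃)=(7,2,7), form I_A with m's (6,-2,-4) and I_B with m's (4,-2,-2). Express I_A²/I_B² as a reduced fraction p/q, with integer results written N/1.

117/275

Shared (l₁,l₂,l₃)=(7,2,7): N and (l;000)² cancel in I_A²/I_B².
A: Δ = 2!·12!·2!/17! = 1/185640; Racah Σ t=0..0: t=0:+1/159667200 = 1/159667200; ⇒ 3j(7 2 7; 6 -2 -4)² = 9/1190, sgn -1
B: Δ = 2!·12!·2!/17! = 1/185640; Racah Σ t=0..0: t=0:+1/8709120 = 1/8709120; ⇒ 3j(7 2 7; 4 -2 -2)² = 55/3094, sgn -1
I_A²/I_B² = (9/1190)/(55/3094) = 117/275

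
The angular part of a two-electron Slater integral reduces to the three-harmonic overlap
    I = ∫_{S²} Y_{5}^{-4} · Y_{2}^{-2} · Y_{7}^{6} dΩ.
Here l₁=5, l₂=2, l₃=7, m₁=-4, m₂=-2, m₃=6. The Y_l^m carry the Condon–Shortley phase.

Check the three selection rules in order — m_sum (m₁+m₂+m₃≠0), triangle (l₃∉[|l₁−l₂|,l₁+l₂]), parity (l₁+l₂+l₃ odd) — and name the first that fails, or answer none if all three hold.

none

Σmᵢ = 0  ✓
l₃∈[|l₁−l₂|,l₁+l₂]=[3,7], have l₃=7  ✓
Σlᵢ = 14 ⇒ even  ✓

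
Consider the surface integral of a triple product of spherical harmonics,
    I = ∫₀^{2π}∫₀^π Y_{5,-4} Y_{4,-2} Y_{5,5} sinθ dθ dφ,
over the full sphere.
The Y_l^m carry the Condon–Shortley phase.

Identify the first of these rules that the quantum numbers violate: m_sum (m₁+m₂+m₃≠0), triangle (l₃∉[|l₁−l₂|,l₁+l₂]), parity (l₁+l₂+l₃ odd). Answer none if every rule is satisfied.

azimuthal sum: -4 − 2 + 5 = -1  ✗
1 ≤ 5 ≤ 9 (triangle on l)
L = 5 + 4 + 5 = 14 (even)

m_sum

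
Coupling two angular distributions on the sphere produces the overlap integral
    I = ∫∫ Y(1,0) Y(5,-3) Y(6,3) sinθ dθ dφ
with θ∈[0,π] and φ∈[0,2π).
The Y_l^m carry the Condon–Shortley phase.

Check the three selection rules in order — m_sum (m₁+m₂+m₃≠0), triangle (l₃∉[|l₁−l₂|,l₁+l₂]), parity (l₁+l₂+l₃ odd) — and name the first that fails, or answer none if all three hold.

none

azimuthal sum: 0 − 3 + 3 = 0  ✓
4 ≤ 6 ≤ 6 (triangle on l)  ✓
L = 1 + 5 + 6 = 12 (even)  ✓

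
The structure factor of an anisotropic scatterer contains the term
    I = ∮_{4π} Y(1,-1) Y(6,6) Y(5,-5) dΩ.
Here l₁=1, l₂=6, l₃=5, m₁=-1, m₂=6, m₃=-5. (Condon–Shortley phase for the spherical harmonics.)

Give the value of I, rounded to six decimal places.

Checks pass: Σm=0; 12 even; l₃=5∈[5,7].
(2·1+1)(2·6+1)(2·5+1) = 429
Δ: 2! 0! 10! / 13! → 1/858
sum: t=1:−1/14400 = -1/14400
3j²(1 6 5; 0 0 0) = Δ·Π!·Σ² = 6/143  (sign +1)
sum: t=2:+1/7257600 = 1/7257600
3j²(1 6 5; -1 6 -5) = Δ·Π!·Σ² = 1/13  (sign +1)
combine: 4πI² = 429·6/143·1/13 = 18/13
take √, sign +1: I = 0.33194004

0.331940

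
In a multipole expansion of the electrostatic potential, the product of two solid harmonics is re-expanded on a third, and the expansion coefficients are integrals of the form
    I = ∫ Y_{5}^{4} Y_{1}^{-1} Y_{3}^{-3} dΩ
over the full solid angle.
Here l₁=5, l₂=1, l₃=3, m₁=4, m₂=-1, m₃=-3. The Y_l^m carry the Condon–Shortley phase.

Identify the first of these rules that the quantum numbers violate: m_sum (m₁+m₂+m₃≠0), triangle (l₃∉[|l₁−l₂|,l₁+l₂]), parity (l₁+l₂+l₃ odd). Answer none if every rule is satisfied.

Σmᵢ = 0  ✓
l₃∈[|l₁−l₂|,l₁+l₂]=[4,6], have l₃=3  ✗
Σlᵢ = 9 ⇒ odd

triangle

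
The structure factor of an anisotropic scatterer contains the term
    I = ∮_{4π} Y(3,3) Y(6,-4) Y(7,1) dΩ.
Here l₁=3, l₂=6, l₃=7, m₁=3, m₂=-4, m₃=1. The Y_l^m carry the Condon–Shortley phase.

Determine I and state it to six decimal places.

0.086279

m-sum 0 ✓  L=16 even ✓  3≤7≤9 ✓
Π(2lᵢ+1) = 7×13×15 = 1365
triangle coeff Δ(3,6,7) = 1/2042040
Σ_t [0,2]: t=0:+1/207360 t=1:−1/57600 t=2:+1/207360 = -1/129600
(3j)²=168/12155 [(3 6 7; 0 0 0)], sign=+1
Σ_t [0,0]: t=0:+1/3870720 = 1/3870720
(3j)²=675/136136 [(3 6 7; 3 -4 1)], sign=+1
⇒ 4πI² = 42525/454597
I = (+1)√(42525/454597/(4π)) = 0.08627877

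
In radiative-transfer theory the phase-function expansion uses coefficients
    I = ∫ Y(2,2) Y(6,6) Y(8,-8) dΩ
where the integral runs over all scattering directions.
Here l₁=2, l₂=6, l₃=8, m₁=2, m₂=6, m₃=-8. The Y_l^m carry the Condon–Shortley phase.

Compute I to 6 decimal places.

0.362034

m-sum 0 ✓  L=16 even ✓  4≤8≤8 ✓
Π(2lᵢ+1) = 5×13×17 = 1105
triangle coeff Δ(2,6,8) = 1/30940
Σ_t [0,0]: t=0:+1/2073600 = 1/2073600
(3j)²=28/1105 [(2 6 8; 0 0 0)], sign=+1
Σ_t [0,0]: t=0:+1/11496038400 = 1/11496038400
(3j)²=1/17 [(2 6 8; 2 6 -8)], sign=+1
⇒ 4πI² = 28/17
I = (+1)√(28/17/(4π)) = 0.36203422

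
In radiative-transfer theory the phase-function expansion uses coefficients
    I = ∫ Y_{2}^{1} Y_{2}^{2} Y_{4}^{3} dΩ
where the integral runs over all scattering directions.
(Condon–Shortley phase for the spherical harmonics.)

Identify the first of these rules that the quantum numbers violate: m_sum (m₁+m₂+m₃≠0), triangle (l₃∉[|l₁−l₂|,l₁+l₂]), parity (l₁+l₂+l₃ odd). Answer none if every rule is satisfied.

azimuthal sum: 1 + 2 + 3 = 6  ✗
0 ≤ 4 ≤ 4 (triangle on l)
L = 2 + 2 + 4 = 8 (even)

m_sum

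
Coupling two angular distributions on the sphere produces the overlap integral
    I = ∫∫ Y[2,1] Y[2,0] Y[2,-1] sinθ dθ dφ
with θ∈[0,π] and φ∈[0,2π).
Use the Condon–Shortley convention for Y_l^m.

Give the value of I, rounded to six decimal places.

Checks pass: Σm=0; 6 even; l₃=2∈[0,4].
(2·2+1)(2·2+1)(2·2+1) = 125
Δ: 2! 2! 2! / 7! → 1/630
sum: t=0:+1/8 t=1:−1/1 t=2:+1/8 = -3/4
3j²(2 2 2; 0 0 0) = Δ·Π!·Σ² = 2/35  (sign -1)
sum: t=0:+1/4 t=1:−1/2 = -1/4
3j²(2 2 2; 1 0 -1) = Δ·Π!·Σ² = 1/70  (sign +1)
combine: 4πI² = 125·2/35·1/70 = 5/49
take √, sign -1: I = -0.09011188

-0.090112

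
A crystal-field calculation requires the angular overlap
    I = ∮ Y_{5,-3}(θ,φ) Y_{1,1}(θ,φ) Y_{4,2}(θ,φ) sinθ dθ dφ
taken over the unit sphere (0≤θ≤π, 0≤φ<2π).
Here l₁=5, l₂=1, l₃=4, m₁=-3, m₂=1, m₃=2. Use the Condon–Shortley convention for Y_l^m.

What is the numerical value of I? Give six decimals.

-0.259847

Rules hold: Σm=0, L=10 even, 4≤4≤6.
N = 11·3·9 = 297
Δ = 2!·8!·0!/11! = 1/495
Racah Σ t=1..1: t=1:−1/576 = -1/576
⇒ 3j(5 1 4; 0 0 0)² = 5/99, sgn -1
Racah Σ t=2..2: t=2:+1/2880 = 1/2880
⇒ 3j(5 1 4; -3 1 2)² = 28/495, sgn +1
4πI² = N·(3j₀)²·(3jₘ)² = 28/33
I = -1·√(0.848485/4π) = -0.25984664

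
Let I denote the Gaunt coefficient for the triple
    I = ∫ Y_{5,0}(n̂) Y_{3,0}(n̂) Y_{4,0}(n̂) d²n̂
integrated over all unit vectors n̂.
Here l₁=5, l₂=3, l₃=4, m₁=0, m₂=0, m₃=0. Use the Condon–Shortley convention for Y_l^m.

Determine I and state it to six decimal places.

m-sum 0 ✓  L=12 even ✓  2≤4≤8 ✓
Π(2lᵢ+1) = 11×7×9 = 693
triangle coeff Δ(5,3,4) = 1/180180
Σ_t [1,3]: t=1:−1/576 t=2:+1/144 t=3:−1/576 = 1/288
(3j)²=20/1001 [(5 3 4; 0 0 0)], sign=+1
(m-triple is (0,0,0) — same symbol as above.)
⇒ 4πI² = 3600/13013
I = (+1)√(3600/13013/(4π)) = 0.14837393

0.148374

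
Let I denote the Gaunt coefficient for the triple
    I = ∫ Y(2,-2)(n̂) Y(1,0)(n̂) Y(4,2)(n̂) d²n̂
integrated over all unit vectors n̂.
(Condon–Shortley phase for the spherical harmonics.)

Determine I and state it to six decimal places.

|2−1|≤4≤2+1 violated ⇒ I = 0

0.000000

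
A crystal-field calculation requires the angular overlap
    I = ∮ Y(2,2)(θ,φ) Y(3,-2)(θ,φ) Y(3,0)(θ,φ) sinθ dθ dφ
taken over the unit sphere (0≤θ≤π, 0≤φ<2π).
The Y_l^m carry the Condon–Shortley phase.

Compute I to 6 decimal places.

-0.188063

m-sum 0 ✓  L=8 even ✓  1≤3≤5 ✓
Π(2lᵢ+1) = 5×7×7 = 245
triangle coeff Δ(2,3,3) = 1/3780
Σ_t [0,2]: t=0:+1/24 t=1:−1/4 t=2:+1/24 = -1/6
(3j)²=4/105 [(2 3 3; 0 0 0)], sign=+1
Σ_t [0,0]: t=0:+1/24 = 1/24
(3j)²=1/21 [(2 3 3; 2 -2 0)], sign=-1
⇒ 4πI² = 4/9
I = (-1)√(4/9/(4π)) = -0.18806319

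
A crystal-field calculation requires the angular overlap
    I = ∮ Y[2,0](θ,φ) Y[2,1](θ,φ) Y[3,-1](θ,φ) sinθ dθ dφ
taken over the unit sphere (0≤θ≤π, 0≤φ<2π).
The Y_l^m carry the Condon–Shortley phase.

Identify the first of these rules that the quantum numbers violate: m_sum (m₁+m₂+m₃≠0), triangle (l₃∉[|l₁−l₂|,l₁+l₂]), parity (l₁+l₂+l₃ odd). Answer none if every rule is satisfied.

Σmᵢ = 0  ✓
l₃∈[|l₁−l₂|,l₁+l₂]=[0,4], have l₃=3  ✓
Σlᵢ = 7 ⇒ odd  ✗

parity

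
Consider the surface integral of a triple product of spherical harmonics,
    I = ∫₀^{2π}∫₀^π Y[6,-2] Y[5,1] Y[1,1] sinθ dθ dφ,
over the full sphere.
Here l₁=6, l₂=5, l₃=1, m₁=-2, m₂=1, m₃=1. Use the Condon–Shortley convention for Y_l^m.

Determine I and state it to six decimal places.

Rules hold: Σm=0, L=12 even, 1≤1≤11.
N = 13·11·3 = 429
Δ = 10!·2!·0!/13! = 1/858
Racah Σ t=5..5: t=5:−1/14400 = -1/14400
⇒ 3j(6 5 1; 0 0 0)² = 6/143, sgn +1
Racah Σ t=6..6: t=6:+1/34560 = 1/34560
⇒ 3j(6 5 1; -2 1 1)² = 14/429, sgn +1
4πI² = N·(3j₀)²·(3jₘ)² = 84/143
I = +1·√(0.587413/4π) = 0.21620548

0.216205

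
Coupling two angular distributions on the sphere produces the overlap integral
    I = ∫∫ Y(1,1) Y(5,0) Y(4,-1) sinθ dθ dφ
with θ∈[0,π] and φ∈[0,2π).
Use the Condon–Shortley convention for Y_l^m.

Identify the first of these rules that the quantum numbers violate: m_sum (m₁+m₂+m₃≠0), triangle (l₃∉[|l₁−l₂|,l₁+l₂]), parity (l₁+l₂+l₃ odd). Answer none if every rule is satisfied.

azimuthal sum: 1 + 0 − 1 = 0  ✓
4 ≤ 4 ≤ 6 (triangle on l)  ✓
L = 1 + 5 + 4 = 10 (even)  ✓

none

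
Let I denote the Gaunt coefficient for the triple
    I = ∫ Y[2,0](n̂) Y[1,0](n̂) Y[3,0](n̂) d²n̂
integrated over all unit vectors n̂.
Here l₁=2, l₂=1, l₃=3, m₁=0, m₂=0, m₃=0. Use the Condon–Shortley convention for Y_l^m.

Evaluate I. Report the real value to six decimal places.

Rules hold: Σm=0, L=6 even, 1≤3≤3.
N = 5·3·7 = 105
Δ = 0!·4!·2!/7! = 1/105
Racah Σ t=0..0: t=0:+1/4 = 1/4
⇒ 3j(2 1 3; 0 0 0)² = 3/35, sgn -1
(m-triple is (0,0,0) — same symbol as above.)
4πI² = N·(3j₀)²·(3jₘ)² = 27/35
I = +1·√(0.771429/4π) = 0.24776670

0.247767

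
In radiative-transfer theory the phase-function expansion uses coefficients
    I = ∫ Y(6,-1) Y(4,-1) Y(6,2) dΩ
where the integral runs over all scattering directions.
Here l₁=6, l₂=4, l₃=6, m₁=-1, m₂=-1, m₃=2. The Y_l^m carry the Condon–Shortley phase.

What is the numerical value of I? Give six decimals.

0.113069

m-sum 0 ✓  L=16 even ✓  2≤6≤10 ✓
Π(2lᵢ+1) = 13×9×13 = 1521
triangle coeff Δ(6,4,6) = 1/15315300
Σ_t [0,4]: t=0:+1/829440 t=1:−1/25920 t=2:+1/9216 t=3:−1/25920 t=4:+1/829440 = 7/207360
(3j)²=28/2431 [(6 4 6; 0 0 0)], sign=+1
Σ_t [0,3]: t=0:+1/725760 t=1:−1/34560 t=2:+1/17280 t=3:−1/82944 = 53/2903040
(3j)²=2809/306306 [(6 4 6; -1 -1 2)], sign=+1
⇒ 4πI² = 5618/34969
I = (+1)√(5618/34969/(4π)) = 0.11306920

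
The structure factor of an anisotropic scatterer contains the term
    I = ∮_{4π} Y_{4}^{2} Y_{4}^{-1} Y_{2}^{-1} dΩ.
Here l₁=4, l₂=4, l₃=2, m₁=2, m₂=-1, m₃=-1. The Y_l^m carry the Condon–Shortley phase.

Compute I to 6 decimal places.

0.127700

Rules hold: Σm=0, L=10 even, 0≤2≤8.
N = 9·9·5 = 405
Δ = 6!·2!·2!/11! = 1/13860
Racah Σ t=2..4: t=2:+1/192 t=3:−1/36 t=4:+1/192 = -5/288
⇒ 3j(4 4 2; 0 0 0)² = 20/693, sgn -1
Racah Σ t=1..2: t=1:−1/240 t=2:+1/96 = 1/160
⇒ 3j(4 4 2; 2 -1 -1)² = 27/1540, sgn -1
4πI² = N·(3j₀)²·(3jₘ)² = 1215/5929
I = +1·√(0.204925/4π) = 0.12770047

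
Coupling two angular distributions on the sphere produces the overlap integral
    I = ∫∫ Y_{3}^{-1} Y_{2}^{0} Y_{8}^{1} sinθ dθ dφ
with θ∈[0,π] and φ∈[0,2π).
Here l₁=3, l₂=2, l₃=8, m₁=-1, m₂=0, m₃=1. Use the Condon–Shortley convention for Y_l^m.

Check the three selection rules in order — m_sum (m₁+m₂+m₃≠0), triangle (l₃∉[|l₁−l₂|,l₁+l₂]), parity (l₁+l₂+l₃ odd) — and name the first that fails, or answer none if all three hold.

m₁+m₂+m₃ = -1 + 0 + 1 = 0  ✓
triangle: |3−2|=1 ≤ l₃=8 ≤ 3+2=5  ✗
parity: l₁+l₂+l₃ = 13 is odd

triangle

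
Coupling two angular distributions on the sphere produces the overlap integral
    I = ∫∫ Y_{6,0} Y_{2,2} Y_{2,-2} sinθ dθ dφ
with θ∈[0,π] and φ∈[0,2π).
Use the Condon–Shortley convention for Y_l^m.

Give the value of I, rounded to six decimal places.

0.000000

|6−2|≤2≤6+2 violated ⇒ I = 0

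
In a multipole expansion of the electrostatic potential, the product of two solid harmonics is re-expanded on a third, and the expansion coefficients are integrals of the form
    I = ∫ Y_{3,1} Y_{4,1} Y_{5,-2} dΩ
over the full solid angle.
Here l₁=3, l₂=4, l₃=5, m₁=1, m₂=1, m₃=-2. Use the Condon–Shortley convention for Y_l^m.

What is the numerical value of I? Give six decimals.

0.148044

Checks pass: Σm=0; 12 even; l₃=5∈[1,7].
(2·3+1)(2·4+1)(2·5+1) = 693
Δ: 2! 4! 6! / 13! → 1/180180
sum: t=0:+1/576 t=1:−1/144 t=2:+1/576 = -1/288
3j²(3 4 5; 0 0 0) = Δ·Π!·Σ² = 20/1001  (sign +1)
sum: t=0:+1/960 t=1:−1/288 t=2:+1/1728 = -1/540
3j²(3 4 5; 1 1 -2) = Δ·Π!·Σ² = 128/6435  (sign +1)
combine: 4πI² = 693·20/1001·128/6435 = 512/1859
take √, sign +1: I = 0.14804384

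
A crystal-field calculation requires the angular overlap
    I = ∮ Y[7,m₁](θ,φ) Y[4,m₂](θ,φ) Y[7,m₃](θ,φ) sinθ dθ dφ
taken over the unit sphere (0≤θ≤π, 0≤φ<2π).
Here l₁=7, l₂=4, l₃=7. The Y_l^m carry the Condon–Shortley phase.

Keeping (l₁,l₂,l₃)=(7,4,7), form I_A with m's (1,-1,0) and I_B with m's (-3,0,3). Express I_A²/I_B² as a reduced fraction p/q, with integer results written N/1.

5670/6889

Shared (l₁,l₂,l₃)=(7,4,7): N and (l;000)² cancel in I_A²/I_B².
A: Δ = 4!·10!·4!/19! = 1/58198140; Racah Σ t=0..3: t=0:+1/2488320 t=1:−1/345600 t=2:+1/414720 t=3:−1/4354560 = -1/3225600; ⇒ 3j(7 4 7; 1 -1 0)² = 81/92378, sgn +1
B: Δ = 4!·10!·4!/19! = 1/58198140; Racah Σ t=0..4: t=0:+1/2090188800 t=1:−1/13063680 t=2:+1/1290240 t=3:−1/1088640 t=4:+1/9953280 = -83/696729600; ⇒ 3j(7 4 7; -3 0 3)² = 6889/6466460, sgn -1
I_A²/I_B² = (81/92378)/(6889/6466460) = 5670/6889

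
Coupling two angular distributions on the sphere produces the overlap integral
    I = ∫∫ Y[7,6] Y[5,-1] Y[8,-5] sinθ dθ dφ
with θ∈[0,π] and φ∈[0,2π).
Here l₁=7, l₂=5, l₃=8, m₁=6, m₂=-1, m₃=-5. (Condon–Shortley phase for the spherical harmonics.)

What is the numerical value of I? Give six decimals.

m-sum 0 ✓  L=20 even ✓  2≤8≤12 ✓
Π(2lᵢ+1) = 15×11×17 = 2805
triangle coeff Δ(7,5,8) = 1/814773960
Σ_t [0,4]: t=0:+1/87091200 t=1:−1/4976640 t=2:+1/2073600 t=3:−1/4976640 t=4:+1/87091200 = 1/9676800
(3j)²=360/46189 [(7 5 8; 0 0 0)], sign=+1
Σ_t [0,1]: t=0:+1/418037760 t=1:−1/783820800 = 1/895795200
(3j)²=143/23256 [(7 5 8; 6 -1 -5)], sign=-1
⇒ 4πI² = 825/6137
I = (-1)√(825/6137/(4π)) = -0.10342939

-0.103429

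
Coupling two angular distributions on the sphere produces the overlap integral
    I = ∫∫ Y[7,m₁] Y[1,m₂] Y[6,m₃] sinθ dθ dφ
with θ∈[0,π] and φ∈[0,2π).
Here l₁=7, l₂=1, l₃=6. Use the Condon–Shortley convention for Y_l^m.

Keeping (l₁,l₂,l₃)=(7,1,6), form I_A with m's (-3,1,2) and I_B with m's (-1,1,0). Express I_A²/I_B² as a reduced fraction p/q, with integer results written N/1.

45/28

Same 7,1,6: normalisation and zero-m 3j drop out of the ratio.
A: Δ: 2! 12! 0! / 15! → 1/1365; sum: t=2:+1/1935360 = 1/1935360; 3j²(7 1 6; -3 1 2) = Δ·Π!·Σ² = 3/91  (sign +1)
B: Δ: 2! 12! 0! / 15! → 1/1365; sum: t=2:+1/1036800 = 1/1036800; 3j²(7 1 6; -1 1 0) = Δ·Π!·Σ² = 4/195  (sign +1)
I_A²/I_B² = (3/91)/(4/195) = 45/28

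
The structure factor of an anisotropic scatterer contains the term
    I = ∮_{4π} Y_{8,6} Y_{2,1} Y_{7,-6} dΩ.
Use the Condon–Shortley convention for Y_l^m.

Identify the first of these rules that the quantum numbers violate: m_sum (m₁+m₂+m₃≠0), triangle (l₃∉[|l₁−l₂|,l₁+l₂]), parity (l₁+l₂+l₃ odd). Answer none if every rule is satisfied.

m₁+m₂+m₃ = 6 + 1 − 6 = 1  ✗
triangle: |8−2|=6 ≤ l₃=7 ≤ 8+2=10
parity: l₁+l₂+l₃ = 17 is odd

m_sum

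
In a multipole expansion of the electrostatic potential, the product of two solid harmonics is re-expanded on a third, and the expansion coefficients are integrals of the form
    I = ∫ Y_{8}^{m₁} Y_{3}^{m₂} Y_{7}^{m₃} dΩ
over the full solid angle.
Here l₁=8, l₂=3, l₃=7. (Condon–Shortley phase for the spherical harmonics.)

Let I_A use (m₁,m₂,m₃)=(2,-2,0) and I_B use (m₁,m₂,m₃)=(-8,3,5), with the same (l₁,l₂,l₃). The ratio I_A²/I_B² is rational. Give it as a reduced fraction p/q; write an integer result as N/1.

25/26

l's match ⇒ only the (l;m) 3-j factors differ between A and B.
A: triangle coeff Δ(8,3,7) = 1/5290740; Σ_t [0,1]: t=0:+1/12441600 t=1:−1/7257600 = -1/17418240; (3j)²=125/25194 [(8 3 7; 2 -2 0)], sign=+1
B: triangle coeff Δ(8,3,7) = 1/5290740; Σ_t [4,4]: t=4:+1/22992076800 = 1/22992076800; (3j)²=5/969 [(8 3 7; -8 3 5)], sign=+1
I_A²/I_B² = (125/25194)/(5/969) = 25/26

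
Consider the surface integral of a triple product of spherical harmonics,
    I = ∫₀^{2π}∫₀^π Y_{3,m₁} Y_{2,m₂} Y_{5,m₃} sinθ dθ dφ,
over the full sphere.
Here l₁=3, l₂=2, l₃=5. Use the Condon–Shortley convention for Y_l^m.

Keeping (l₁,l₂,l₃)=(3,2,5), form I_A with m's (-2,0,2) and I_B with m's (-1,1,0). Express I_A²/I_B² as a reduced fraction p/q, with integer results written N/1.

63/50

Shared (l₁,l₂,l₃)=(3,2,5): N and (l;000)² cancel in I_A²/I_B².
A: Δ = 0!·6!·4!/11! = 1/2310; Racah Σ t=0..0: t=0:+1/480 = 1/480; ⇒ 3j(3 2 5; -2 0 2)² = 3/110, sgn -1
B: Δ = 0!·6!·4!/11! = 1/2310; Racah Σ t=0..0: t=0:+1/288 = 1/288; ⇒ 3j(3 2 5; -1 1 0)² = 5/231, sgn -1
I_A²/I_B² = (3/110)/(5/231) = 63/50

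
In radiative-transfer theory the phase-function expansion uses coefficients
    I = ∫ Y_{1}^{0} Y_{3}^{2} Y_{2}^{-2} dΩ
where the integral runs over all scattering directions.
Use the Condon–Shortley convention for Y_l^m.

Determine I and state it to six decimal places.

0.184674

Rules hold: Σm=0, L=6 even, 2≤2≤4.
N = 3·7·5 = 105
Δ = 2!·0!·4!/7! = 1/105
Racah Σ t=1..1: t=1:−1/4 = -1/4
⇒ 3j(1 3 2; 0 0 0)² = 3/35, sgn -1
Racah Σ t=1..1: t=1:−1/24 = -1/24
⇒ 3j(1 3 2; 0 2 -2)² = 1/21, sgn -1
4πI² = N·(3j₀)²·(3jₘ)² = 3/7
I = +1·√(0.428571/4π) = 0.18467439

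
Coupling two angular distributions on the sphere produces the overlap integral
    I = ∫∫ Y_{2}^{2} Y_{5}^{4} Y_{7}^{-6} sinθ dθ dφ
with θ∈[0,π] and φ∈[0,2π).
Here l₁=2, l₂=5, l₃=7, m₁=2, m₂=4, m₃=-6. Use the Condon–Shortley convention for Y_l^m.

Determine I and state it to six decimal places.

0.303018

m-sum 0 ✓  L=14 even ✓  3≤7≤7 ✓
Π(2lᵢ+1) = 5×11×15 = 825
triangle coeff Δ(2,5,7) = 1/15015
Σ_t [0,0]: t=0:+1/57600 = 1/57600
(3j)²=21/715 [(2 5 7; 0 0 0)], sign=-1
Σ_t [0,0]: t=0:+1/8709120 = 1/8709120
(3j)²=1/21 [(2 5 7; 2 4 -6)], sign=-1
⇒ 4πI² = 15/13
I = (+1)√(15/13/(4π)) = 0.30301841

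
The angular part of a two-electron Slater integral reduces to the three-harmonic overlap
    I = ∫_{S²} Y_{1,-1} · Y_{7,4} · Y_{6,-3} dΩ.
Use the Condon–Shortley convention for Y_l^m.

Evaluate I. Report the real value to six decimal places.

0.259489

m-sum 0 ✓  L=14 even ✓  6≤6≤8 ✓
Π(2lᵢ+1) = 3×15×13 = 585
triangle coeff Δ(1,7,6) = 1/1365
Σ_t [1,1]: t=1:−1/518400 = -1/518400
(3j)²=7/195 [(1 7 6; 0 0 0)], sign=-1
Σ_t [2,2]: t=2:+1/4354560 = 1/4354560
(3j)²=11/273 [(1 7 6; -1 4 -3)], sign=-1
⇒ 4πI² = 11/13
I = (+1)√(11/13/(4π)) = 0.25948947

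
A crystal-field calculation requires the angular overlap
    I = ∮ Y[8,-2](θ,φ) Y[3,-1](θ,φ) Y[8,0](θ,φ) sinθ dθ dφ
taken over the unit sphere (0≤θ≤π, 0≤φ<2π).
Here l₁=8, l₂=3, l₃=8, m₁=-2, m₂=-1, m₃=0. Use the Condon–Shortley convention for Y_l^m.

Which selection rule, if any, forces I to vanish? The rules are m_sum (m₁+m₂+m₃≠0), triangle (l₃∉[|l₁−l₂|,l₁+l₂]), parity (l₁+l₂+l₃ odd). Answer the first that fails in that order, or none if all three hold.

m_sum

m₁+m₂+m₃ = -2 − 1 + 0 = -3  ✗
triangle: |8−3|=5 ≤ l₃=8 ≤ 8+3=11
parity: l₁+l₂+l₃ = 19 is odd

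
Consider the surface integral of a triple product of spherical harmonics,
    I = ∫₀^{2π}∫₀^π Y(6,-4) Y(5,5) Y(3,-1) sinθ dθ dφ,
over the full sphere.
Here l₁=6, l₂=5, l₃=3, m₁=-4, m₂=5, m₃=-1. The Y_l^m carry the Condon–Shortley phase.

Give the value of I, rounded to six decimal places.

-0.152880

Rules hold: Σm=0, L=14 even, 1≤3≤11.
N = 13·11·7 = 1001
Δ = 8!·4!·2!/15! = 1/675675
Racah Σ t=3..5: t=3:−1/8640 t=4:+1/2304 t=5:−1/8640 = 7/34560
⇒ 3j(6 5 3; 0 0 0)² = 7/429, sgn -1
Racah Σ t=8..8: t=8:+1/322560 = 1/322560
⇒ 3j(6 5 3; -4 5 -1)² = 18/1001, sgn +1
4πI² = N·(3j₀)²·(3jₘ)² = 42/143
I = -1·√(0.293706/4π) = -0.15288036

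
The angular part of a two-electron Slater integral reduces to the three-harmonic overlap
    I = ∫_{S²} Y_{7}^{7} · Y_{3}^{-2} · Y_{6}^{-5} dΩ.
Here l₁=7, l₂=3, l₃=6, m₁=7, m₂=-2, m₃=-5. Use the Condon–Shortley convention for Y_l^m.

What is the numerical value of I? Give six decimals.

-0.201189

Checks pass: Σm=0; 16 even; l₃=6∈[4,10].
(2·7+1)(2·3+1)(2·6+1) = 1365
Δ: 4! 10! 2! / 17! → 1/2042040
sum: t=1:−1/207360 t=2:+1/57600 t=3:−1/207360 = 1/129600
3j²(7 3 6; 0 0 0) = Δ·Π!·Σ² = 168/12155  (sign +1)
sum: t=0:+1/87091200 = 1/87091200
3j²(7 3 6; 7 -2 -5) = Δ·Π!·Σ² = 11/408  (sign -1)
combine: 4πI² = 1365·168/12155·11/408 = 147/289
take √, sign -1: I = -0.20118927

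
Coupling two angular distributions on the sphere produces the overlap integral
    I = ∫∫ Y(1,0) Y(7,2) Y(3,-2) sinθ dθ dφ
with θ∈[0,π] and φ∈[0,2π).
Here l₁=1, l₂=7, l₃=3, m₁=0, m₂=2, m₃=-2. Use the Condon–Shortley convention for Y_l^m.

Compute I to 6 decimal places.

0.000000

triangle: need 6≤l₃≤8, have 3; I=0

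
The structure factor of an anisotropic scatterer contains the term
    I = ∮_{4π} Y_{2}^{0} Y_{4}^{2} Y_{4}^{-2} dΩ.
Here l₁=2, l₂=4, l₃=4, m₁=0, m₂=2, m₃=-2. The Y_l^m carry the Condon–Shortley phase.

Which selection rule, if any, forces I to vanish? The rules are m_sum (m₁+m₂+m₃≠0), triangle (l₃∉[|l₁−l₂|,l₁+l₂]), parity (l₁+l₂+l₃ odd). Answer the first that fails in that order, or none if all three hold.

azimuthal sum: 0 + 2 − 2 = 0  ✓
2 ≤ 4 ≤ 6 (triangle on l)  ✓
L = 2 + 4 + 4 = 10 (even)  ✓

none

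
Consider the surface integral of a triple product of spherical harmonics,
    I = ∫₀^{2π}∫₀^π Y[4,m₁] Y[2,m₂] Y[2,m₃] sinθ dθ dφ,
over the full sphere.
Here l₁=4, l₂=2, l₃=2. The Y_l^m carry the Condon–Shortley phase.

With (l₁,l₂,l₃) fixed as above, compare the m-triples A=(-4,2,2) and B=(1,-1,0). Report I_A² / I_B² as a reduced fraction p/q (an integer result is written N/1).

Same 4,2,2: normalisation and zero-m 3j drop out of the ratio.
A: Δ: 4! 4! 0! / 9! → 1/630; sum: t=4:+1/576 = 1/576; 3j²(4 2 2; -4 2 2) = Δ·Π!·Σ² = 1/9  (sign +1)
B: Δ: 4! 4! 0! / 9! → 1/630; sum: t=1:−1/24 = -1/24; 3j²(4 2 2; 1 -1 0) = Δ·Π!·Σ² = 1/21  (sign -1)
I_A²/I_B² = (1/9)/(1/21) = 7/3

7/3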